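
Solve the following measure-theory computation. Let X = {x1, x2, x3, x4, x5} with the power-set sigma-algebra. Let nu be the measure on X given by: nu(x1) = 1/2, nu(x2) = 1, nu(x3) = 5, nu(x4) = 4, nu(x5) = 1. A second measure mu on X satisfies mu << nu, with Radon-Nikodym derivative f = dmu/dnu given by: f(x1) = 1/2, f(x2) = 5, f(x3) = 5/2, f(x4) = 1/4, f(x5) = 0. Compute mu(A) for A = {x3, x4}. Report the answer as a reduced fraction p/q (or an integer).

By the defining property of the Radon-Nikodym derivative, for every measurable set A,
  mu(A) = integral_A f dnu.
Since nu is a discrete measure concentrated on the atoms of X, the integral over A reduces to the sum
  mu(A) = sum_{x in A} f(x) * nu({x}).
Computing each term:
  x3: f(x3) * nu(x3) = 5/2 * 5 = 25/2.
  x4: f(x4) * nu(x4) = 1/4 * 4 = 1.
Summing: mu(A) = 25/2 + 1 = 27/2.

27/2


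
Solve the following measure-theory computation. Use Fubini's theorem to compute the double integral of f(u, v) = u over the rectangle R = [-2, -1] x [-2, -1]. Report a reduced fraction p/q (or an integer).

f(u, v) is a tensor product of a function of u and a function of v, and both factors are bounded continuous (hence Lebesgue integrable) on the rectangle, so Fubini's theorem applies:
  integral_R f d(m x m) = (integral_a1^b1 u du) * (integral_a2^b2 1 dv).
Inner integral in u: integral_{-2}^{-1} u du = ((-1)^2 - (-2)^2)/2
  = -3/2.
Inner integral in v: integral_{-2}^{-1} 1 dv = ((-1)^1 - (-2)^1)/1
  = 1.
Product: (-3/2) * (1) = -3/2.

-3/2


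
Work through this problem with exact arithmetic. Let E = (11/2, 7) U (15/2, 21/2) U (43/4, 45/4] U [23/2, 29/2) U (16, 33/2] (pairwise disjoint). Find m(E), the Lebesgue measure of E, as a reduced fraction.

For pairwise disjoint intervals, m(union_i I_i) = sum_i m(I_i),
and m is invariant under swapping open/closed endpoints (single points have measure 0).
So m(E) = sum_i (b_i - a_i).
  I_1 has length 7 - 11/2 = 3/2.
  I_2 has length 21/2 - 15/2 = 3.
  I_3 has length 45/4 - 43/4 = 1/2.
  I_4 has length 29/2 - 23/2 = 3.
  I_5 has length 33/2 - 16 = 1/2.
Summing:
  m(E) = 3/2 + 3 + 1/2 + 3 + 1/2 = 17/2.

17/2


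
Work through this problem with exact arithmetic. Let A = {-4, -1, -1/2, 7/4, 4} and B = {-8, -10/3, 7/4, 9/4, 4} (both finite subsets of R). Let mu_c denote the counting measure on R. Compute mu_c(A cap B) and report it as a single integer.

Counting measure on a finite set equals cardinality. mu_c(A cap B) = |A cap B| (elements appearing in both).
Enumerating the elements of A that also lie in B gives 2 element(s).
So mu_c(A cap B) = 2.

2


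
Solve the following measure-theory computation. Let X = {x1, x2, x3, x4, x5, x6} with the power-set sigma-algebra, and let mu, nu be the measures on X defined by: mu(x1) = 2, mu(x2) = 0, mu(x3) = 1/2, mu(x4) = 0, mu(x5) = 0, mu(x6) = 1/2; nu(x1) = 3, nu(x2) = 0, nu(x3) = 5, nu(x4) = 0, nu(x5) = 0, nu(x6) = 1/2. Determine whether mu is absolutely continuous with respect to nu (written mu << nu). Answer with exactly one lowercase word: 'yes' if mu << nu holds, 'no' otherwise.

mu << nu means: every nu-null measurable set is also mu-null; equivalently, for every atom x, if nu({x}) = 0 then mu({x}) = 0.
Checking each atom:
  x1: nu = 3 > 0 -> no constraint.
  x2: nu = 0, mu = 0 -> consistent with mu << nu.
  x3: nu = 5 > 0 -> no constraint.
  x4: nu = 0, mu = 0 -> consistent with mu << nu.
  x5: nu = 0, mu = 0 -> consistent with mu << nu.
  x6: nu = 1/2 > 0 -> no constraint.
No atom violates the condition. Therefore mu << nu.

yes


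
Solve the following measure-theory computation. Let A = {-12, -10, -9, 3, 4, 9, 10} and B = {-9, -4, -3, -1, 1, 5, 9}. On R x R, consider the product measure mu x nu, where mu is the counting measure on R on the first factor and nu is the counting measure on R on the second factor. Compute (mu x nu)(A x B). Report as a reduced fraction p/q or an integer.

For a measurable rectangle A x B, the product measure satisfies
  (mu x nu)(A x B) = mu(A) * nu(B).
  mu(A) = 7.
  nu(B) = 7.
  (mu x nu)(A x B) = 7 * 7 = 49.

49


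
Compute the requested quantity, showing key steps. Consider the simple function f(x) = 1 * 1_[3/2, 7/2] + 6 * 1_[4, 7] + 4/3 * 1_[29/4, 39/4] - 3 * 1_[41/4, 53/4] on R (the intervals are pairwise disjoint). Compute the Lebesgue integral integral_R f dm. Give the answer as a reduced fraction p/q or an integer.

For a simple function f = sum_i c_i * 1_{A_i} with disjoint A_i,
  integral f dm = sum_i c_i * m(A_i).
Lengths of the A_i:
  m(A_1) = 7/2 - 3/2 = 2.
  m(A_2) = 7 - 4 = 3.
  m(A_3) = 39/4 - 29/4 = 5/2.
  m(A_4) = 53/4 - 41/4 = 3.
Contributions c_i * m(A_i):
  (1) * (2) = 2.
  (6) * (3) = 18.
  (4/3) * (5/2) = 10/3.
  (-3) * (3) = -9.
Total: 2 + 18 + 10/3 - 9 = 43/3.

43/3


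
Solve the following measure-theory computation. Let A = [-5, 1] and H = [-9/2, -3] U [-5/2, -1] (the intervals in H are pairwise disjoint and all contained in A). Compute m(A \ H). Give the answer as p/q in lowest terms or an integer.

The ambient interval has length m(A) = 1 - (-5) = 6.
Since the holes are disjoint and sit inside A, by finite additivity
  m(H) = sum_i (b_i - a_i), and m(A \ H) = m(A) - m(H).
Computing the hole measures:
  m(H_1) = -3 - (-9/2) = 3/2.
  m(H_2) = -1 - (-5/2) = 3/2.
Summed: m(H) = 3/2 + 3/2 = 3.
So m(A \ H) = 6 - 3 = 3.

3


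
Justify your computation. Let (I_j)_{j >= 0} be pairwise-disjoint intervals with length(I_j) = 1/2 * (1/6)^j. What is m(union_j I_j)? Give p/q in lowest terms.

By countable additivity of the Lebesgue measure on pairwise disjoint measurable sets,
  m(union_{j >= 0} I_j) = sum_{j >= 0} m(I_j) = sum_{j >= 0} a * r^j,
  with a = 1/2 and r = 1/6.
Since 0 < r = 1/6 < 1, the geometric series converges:
  sum_{j >= 0} a * r^j = a / (1 - r).
  = 1/2 / (1 - 1/6)
  = 1/2 / (5/6)
  = 3/5.

3/5


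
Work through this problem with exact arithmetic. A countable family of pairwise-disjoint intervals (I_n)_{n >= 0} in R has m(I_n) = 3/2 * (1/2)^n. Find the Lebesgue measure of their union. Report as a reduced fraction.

By countable additivity of the Lebesgue measure on pairwise disjoint measurable sets,
  m(union_{n >= 0} I_n) = sum_{n >= 0} m(I_n) = sum_{n >= 0} a * r^n,
  with a = 3/2 and r = 1/2.
Since 0 < r = 1/2 < 1, the geometric series converges:
  sum_{n >= 0} a * r^n = a / (1 - r).
  = 3/2 / (1 - 1/2)
  = 3/2 / (1/2)
  = 3.

3


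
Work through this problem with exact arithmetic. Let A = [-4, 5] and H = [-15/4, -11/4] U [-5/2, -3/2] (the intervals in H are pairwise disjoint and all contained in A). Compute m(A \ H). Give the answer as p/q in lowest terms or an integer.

The ambient interval has length m(A) = 5 - (-4) = 9.
Since the holes are disjoint and sit inside A, by finite additivity
  m(H) = sum_i (b_i - a_i), and m(A \ H) = m(A) - m(H).
Computing the hole measures:
  m(H_1) = -11/4 - (-15/4) = 1.
  m(H_2) = -3/2 - (-5/2) = 1.
Summed: m(H) = 1 + 1 = 2.
So m(A \ H) = 9 - 2 = 7.

7


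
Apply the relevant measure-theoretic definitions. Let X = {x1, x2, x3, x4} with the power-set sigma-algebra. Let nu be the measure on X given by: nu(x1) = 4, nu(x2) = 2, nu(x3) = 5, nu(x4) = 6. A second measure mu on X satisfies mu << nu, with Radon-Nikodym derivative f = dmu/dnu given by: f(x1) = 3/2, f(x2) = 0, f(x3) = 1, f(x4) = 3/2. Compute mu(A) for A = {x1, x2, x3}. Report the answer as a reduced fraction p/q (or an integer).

By the defining property of the Radon-Nikodym derivative, for every measurable set A,
  mu(A) = integral_A f dnu.
Since nu is a discrete measure concentrated on the atoms of X, the integral over A reduces to the sum
  mu(A) = sum_{x in A} f(x) * nu({x}).
Computing each term:
  x1: f(x1) * nu(x1) = 3/2 * 4 = 6.
  x2: f(x2) * nu(x2) = 0 * 2 = 0.
  x3: f(x3) * nu(x3) = 1 * 5 = 5.
Summing: mu(A) = 6 + 0 + 5 = 11.

11


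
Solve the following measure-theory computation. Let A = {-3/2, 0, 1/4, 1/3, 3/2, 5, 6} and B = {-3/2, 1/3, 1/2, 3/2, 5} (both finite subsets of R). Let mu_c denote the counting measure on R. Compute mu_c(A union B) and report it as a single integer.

Counting measure on a finite set equals cardinality. By inclusion-exclusion, |A union B| = |A| + |B| - |A cap B|.
|A| = 7, |B| = 5, |A cap B| = 4.
So mu_c(A union B) = 7 + 5 - 4 = 8.

8


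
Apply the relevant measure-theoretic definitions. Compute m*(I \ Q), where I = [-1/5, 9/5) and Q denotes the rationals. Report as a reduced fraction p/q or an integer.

The interval I = [-1/5, 9/5) has m(I) = 9/5 - (-1/5) = 2 (endpoints are measure-zero, so open/closed/half-open agree). Write I = (I cap Q) u (I \ Q). The rationals in I are countable, so m*(I cap Q) = 0 (cover each rational by intervals whose total length is arbitrarily small). By countable subadditivity m*(I) <= m*(I cap Q) + m*(I \ Q), hence m*(I \ Q) >= m(I) = 2. The reverse inequality m*(I \ Q) <= m*(I) = 2 is trivial since (I \ Q) is a subset of I. Therefore m*(I \ Q) = 2.

2


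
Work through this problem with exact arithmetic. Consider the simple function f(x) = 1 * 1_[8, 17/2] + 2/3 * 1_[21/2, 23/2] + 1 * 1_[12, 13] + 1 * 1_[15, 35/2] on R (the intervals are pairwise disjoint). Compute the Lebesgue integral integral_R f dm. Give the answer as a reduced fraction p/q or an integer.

For a simple function f = sum_i c_i * 1_{A_i} with disjoint A_i,
  integral f dm = sum_i c_i * m(A_i).
Lengths of the A_i:
  m(A_1) = 17/2 - 8 = 1/2.
  m(A_2) = 23/2 - 21/2 = 1.
  m(A_3) = 13 - 12 = 1.
  m(A_4) = 35/2 - 15 = 5/2.
Contributions c_i * m(A_i):
  (1) * (1/2) = 1/2.
  (2/3) * (1) = 2/3.
  (1) * (1) = 1.
  (1) * (5/2) = 5/2.
Total: 1/2 + 2/3 + 1 + 5/2 = 14/3.

14/3


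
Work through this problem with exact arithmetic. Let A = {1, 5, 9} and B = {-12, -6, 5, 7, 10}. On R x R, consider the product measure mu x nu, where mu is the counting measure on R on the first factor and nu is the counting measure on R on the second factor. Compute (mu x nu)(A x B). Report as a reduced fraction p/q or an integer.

For a measurable rectangle A x B, the product measure satisfies
  (mu x nu)(A x B) = mu(A) * nu(B).
  mu(A) = 3.
  nu(B) = 5.
  (mu x nu)(A x B) = 3 * 5 = 15.

15


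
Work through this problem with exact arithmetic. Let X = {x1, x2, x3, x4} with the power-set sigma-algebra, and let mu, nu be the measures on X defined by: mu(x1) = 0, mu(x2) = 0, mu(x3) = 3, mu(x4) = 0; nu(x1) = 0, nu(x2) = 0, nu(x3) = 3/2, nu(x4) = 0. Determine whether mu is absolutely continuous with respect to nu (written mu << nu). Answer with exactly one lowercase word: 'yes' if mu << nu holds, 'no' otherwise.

mu << nu means: every nu-null measurable set is also mu-null; equivalently, for every atom x, if nu({x}) = 0 then mu({x}) = 0.
Checking each atom:
  x1: nu = 0, mu = 0 -> consistent with mu << nu.
  x2: nu = 0, mu = 0 -> consistent with mu << nu.
  x3: nu = 3/2 > 0 -> no constraint.
  x4: nu = 0, mu = 0 -> consistent with mu << nu.
No atom violates the condition. Therefore mu << nu.

yes


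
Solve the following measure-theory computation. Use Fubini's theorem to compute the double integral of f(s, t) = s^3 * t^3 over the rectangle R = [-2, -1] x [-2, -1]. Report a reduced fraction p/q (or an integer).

f(s, t) is a tensor product of a function of s and a function of t, and both factors are bounded continuous (hence Lebesgue integrable) on the rectangle, so Fubini's theorem applies:
  integral_R f d(m x m) = (integral_a1^b1 s^3 ds) * (integral_a2^b2 t^3 dt).
Inner integral in s: integral_{-2}^{-1} s^3 ds = ((-1)^4 - (-2)^4)/4
  = -15/4.
Inner integral in t: integral_{-2}^{-1} t^3 dt = ((-1)^4 - (-2)^4)/4
  = -15/4.
Product: (-15/4) * (-15/4) = 225/16.

225/16


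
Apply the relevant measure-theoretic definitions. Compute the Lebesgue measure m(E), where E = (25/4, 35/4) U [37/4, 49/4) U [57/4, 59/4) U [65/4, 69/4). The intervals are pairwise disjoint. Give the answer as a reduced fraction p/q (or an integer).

For pairwise disjoint intervals, m(union_i I_i) = sum_i m(I_i),
and m is invariant under swapping open/closed endpoints (single points have measure 0).
So m(E) = sum_i (b_i - a_i).
  I_1 has length 35/4 - 25/4 = 5/2.
  I_2 has length 49/4 - 37/4 = 3.
  I_3 has length 59/4 - 57/4 = 1/2.
  I_4 has length 69/4 - 65/4 = 1.
Summing:
  m(E) = 5/2 + 3 + 1/2 + 1 = 7.

7


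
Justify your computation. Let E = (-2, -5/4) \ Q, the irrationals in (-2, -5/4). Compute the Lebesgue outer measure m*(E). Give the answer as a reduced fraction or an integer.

The interval I = (-2, -5/4) has m(I) = -5/4 - (-2) = 3/4 (endpoints are measure-zero, so open/closed/half-open agree). Write I = (I cap Q) u (I \ Q). The rationals in I are countable, so m*(I cap Q) = 0 (cover each rational by intervals whose total length is arbitrarily small). By countable subadditivity m*(I) <= m*(I cap Q) + m*(I \ Q), hence m*(I \ Q) >= m(I) = 3/4. The reverse inequality m*(I \ Q) <= m*(I) = 3/4 is trivial since (I \ Q) is a subset of I. Therefore m*(I \ Q) = 3/4.

3/4


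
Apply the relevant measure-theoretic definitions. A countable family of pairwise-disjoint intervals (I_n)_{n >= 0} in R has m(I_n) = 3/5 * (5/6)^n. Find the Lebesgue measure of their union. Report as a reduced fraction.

By countable additivity of the Lebesgue measure on pairwise disjoint measurable sets,
  m(union_{n >= 0} I_n) = sum_{n >= 0} m(I_n) = sum_{n >= 0} a * r^n,
  with a = 3/5 and r = 5/6.
Since 0 < r = 5/6 < 1, the geometric series converges:
  sum_{n >= 0} a * r^n = a / (1 - r).
  = 3/5 / (1 - 5/6)
  = 3/5 / (1/6)
  = 18/5.

18/5


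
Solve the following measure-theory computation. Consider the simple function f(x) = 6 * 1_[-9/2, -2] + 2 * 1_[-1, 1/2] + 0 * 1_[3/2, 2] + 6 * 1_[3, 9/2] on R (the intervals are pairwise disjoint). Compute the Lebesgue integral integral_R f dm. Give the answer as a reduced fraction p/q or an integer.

For a simple function f = sum_i c_i * 1_{A_i} with disjoint A_i,
  integral f dm = sum_i c_i * m(A_i).
Lengths of the A_i:
  m(A_1) = -2 - (-9/2) = 5/2.
  m(A_2) = 1/2 - (-1) = 3/2.
  m(A_3) = 2 - 3/2 = 1/2.
  m(A_4) = 9/2 - 3 = 3/2.
Contributions c_i * m(A_i):
  (6) * (5/2) = 15.
  (2) * (3/2) = 3.
  (0) * (1/2) = 0.
  (6) * (3/2) = 9.
Total: 15 + 3 + 0 + 9 = 27.

27


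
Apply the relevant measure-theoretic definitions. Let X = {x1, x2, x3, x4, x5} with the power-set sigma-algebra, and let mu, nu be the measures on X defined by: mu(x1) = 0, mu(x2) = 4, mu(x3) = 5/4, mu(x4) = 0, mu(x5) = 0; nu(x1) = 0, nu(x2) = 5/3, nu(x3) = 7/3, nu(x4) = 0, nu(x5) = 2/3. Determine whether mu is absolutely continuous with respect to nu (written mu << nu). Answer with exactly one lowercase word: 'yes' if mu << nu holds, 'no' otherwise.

mu << nu means: every nu-null measurable set is also mu-null; equivalently, for every atom x, if nu({x}) = 0 then mu({x}) = 0.
Checking each atom:
  x1: nu = 0, mu = 0 -> consistent with mu << nu.
  x2: nu = 5/3 > 0 -> no constraint.
  x3: nu = 7/3 > 0 -> no constraint.
  x4: nu = 0, mu = 0 -> consistent with mu << nu.
  x5: nu = 2/3 > 0 -> no constraint.
No atom violates the condition. Therefore mu << nu.

yes


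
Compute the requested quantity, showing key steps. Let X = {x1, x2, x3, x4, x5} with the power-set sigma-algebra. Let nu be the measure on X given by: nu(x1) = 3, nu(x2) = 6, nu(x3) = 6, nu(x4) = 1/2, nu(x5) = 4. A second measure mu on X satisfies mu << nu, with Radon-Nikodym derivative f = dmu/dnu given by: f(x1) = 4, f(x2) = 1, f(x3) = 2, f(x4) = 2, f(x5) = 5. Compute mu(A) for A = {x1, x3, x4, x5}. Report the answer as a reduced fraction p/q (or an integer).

By the defining property of the Radon-Nikodym derivative, for every measurable set A,
  mu(A) = integral_A f dnu.
Since nu is a discrete measure concentrated on the atoms of X, the integral over A reduces to the sum
  mu(A) = sum_{x in A} f(x) * nu({x}).
Computing each term:
  x1: f(x1) * nu(x1) = 4 * 3 = 12.
  x3: f(x3) * nu(x3) = 2 * 6 = 12.
  x4: f(x4) * nu(x4) = 2 * 1/2 = 1.
  x5: f(x5) * nu(x5) = 5 * 4 = 20.
Summing: mu(A) = 12 + 12 + 1 + 20 = 45.

45


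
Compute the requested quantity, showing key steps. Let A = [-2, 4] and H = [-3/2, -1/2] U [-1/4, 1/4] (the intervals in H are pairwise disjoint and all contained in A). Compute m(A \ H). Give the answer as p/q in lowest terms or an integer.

The ambient interval has length m(A) = 4 - (-2) = 6.
Since the holes are disjoint and sit inside A, by finite additivity
  m(H) = sum_i (b_i - a_i), and m(A \ H) = m(A) - m(H).
Computing the hole measures:
  m(H_1) = -1/2 - (-3/2) = 1.
  m(H_2) = 1/4 - (-1/4) = 1/2.
Summed: m(H) = 1 + 1/2 = 3/2.
So m(A \ H) = 6 - 3/2 = 9/2.

9/2


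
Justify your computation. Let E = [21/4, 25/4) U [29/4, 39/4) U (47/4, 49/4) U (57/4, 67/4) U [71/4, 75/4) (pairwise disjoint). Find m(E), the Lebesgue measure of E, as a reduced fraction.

For pairwise disjoint intervals, m(union_i I_i) = sum_i m(I_i),
and m is invariant under swapping open/closed endpoints (single points have measure 0).
So m(E) = sum_i (b_i - a_i).
  I_1 has length 25/4 - 21/4 = 1.
  I_2 has length 39/4 - 29/4 = 5/2.
  I_3 has length 49/4 - 47/4 = 1/2.
  I_4 has length 67/4 - 57/4 = 5/2.
  I_5 has length 75/4 - 71/4 = 1.
Summing:
  m(E) = 1 + 5/2 + 1/2 + 5/2 + 1 = 15/2.

15/2


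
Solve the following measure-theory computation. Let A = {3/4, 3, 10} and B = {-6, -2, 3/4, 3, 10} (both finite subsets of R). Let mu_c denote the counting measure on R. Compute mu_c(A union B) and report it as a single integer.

Counting measure on a finite set equals cardinality. By inclusion-exclusion, |A union B| = |A| + |B| - |A cap B|.
|A| = 3, |B| = 5, |A cap B| = 3.
So mu_c(A union B) = 3 + 5 - 3 = 5.

5


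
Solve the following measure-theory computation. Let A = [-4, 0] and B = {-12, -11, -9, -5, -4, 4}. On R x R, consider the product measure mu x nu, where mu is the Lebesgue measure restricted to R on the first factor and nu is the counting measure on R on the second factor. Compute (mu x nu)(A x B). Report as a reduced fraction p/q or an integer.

For a measurable rectangle A x B, the product measure satisfies
  (mu x nu)(A x B) = mu(A) * nu(B).
  mu(A) = 4.
  nu(B) = 6.
  (mu x nu)(A x B) = 4 * 6 = 24.

24


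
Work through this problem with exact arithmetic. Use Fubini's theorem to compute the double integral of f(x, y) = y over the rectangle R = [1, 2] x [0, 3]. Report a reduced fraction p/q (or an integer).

f(x, y) is a tensor product of a function of x and a function of y, and both factors are bounded continuous (hence Lebesgue integrable) on the rectangle, so Fubini's theorem applies:
  integral_R f d(m x m) = (integral_a1^b1 1 dx) * (integral_a2^b2 y dy).
Inner integral in x: integral_{1}^{2} 1 dx = (2^1 - 1^1)/1
  = 1.
Inner integral in y: integral_{0}^{3} y dy = (3^2 - 0^2)/2
  = 9/2.
Product: (1) * (9/2) = 9/2.

9/2


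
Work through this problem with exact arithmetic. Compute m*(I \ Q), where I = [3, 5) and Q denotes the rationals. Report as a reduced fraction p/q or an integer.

The interval I = [3, 5) has m(I) = 5 - 3 = 2 (endpoints are measure-zero, so open/closed/half-open agree). Write I = (I cap Q) u (I \ Q). The rationals in I are countable, so m*(I cap Q) = 0 (cover each rational by intervals whose total length is arbitrarily small). By countable subadditivity m*(I) <= m*(I cap Q) + m*(I \ Q), hence m*(I \ Q) >= m(I) = 2. The reverse inequality m*(I \ Q) <= m*(I) = 2 is trivial since (I \ Q) is a subset of I. Therefore m*(I \ Q) = 2.

2


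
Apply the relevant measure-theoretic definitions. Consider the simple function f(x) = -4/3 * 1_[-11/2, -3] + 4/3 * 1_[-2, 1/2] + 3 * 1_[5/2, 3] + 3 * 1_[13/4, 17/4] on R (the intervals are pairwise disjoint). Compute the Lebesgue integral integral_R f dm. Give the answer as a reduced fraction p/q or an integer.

For a simple function f = sum_i c_i * 1_{A_i} with disjoint A_i,
  integral f dm = sum_i c_i * m(A_i).
Lengths of the A_i:
  m(A_1) = -3 - (-11/2) = 5/2.
  m(A_2) = 1/2 - (-2) = 5/2.
  m(A_3) = 3 - 5/2 = 1/2.
  m(A_4) = 17/4 - 13/4 = 1.
Contributions c_i * m(A_i):
  (-4/3) * (5/2) = -10/3.
  (4/3) * (5/2) = 10/3.
  (3) * (1/2) = 3/2.
  (3) * (1) = 3.
Total: -10/3 + 10/3 + 3/2 + 3 = 9/2.

9/2


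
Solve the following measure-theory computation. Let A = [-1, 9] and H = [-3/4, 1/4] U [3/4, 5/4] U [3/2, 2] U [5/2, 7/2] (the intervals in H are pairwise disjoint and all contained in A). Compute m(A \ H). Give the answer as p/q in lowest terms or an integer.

The ambient interval has length m(A) = 9 - (-1) = 10.
Since the holes are disjoint and sit inside A, by finite additivity
  m(H) = sum_i (b_i - a_i), and m(A \ H) = m(A) - m(H).
Computing the hole measures:
  m(H_1) = 1/4 - (-3/4) = 1.
  m(H_2) = 5/4 - 3/4 = 1/2.
  m(H_3) = 2 - 3/2 = 1/2.
  m(H_4) = 7/2 - 5/2 = 1.
Summed: m(H) = 1 + 1/2 + 1/2 + 1 = 3.
So m(A \ H) = 10 - 3 = 7.

7


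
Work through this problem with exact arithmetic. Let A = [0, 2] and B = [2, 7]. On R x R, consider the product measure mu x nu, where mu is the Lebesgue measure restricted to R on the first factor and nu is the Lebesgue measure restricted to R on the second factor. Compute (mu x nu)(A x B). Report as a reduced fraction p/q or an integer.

For a measurable rectangle A x B, the product measure satisfies
  (mu x nu)(A x B) = mu(A) * nu(B).
  mu(A) = 2.
  nu(B) = 5.
  (mu x nu)(A x B) = 2 * 5 = 10.

10


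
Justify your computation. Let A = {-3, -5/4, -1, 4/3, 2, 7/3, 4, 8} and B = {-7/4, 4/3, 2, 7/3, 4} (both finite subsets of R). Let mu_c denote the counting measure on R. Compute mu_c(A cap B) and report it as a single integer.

Counting measure on a finite set equals cardinality. mu_c(A cap B) = |A cap B| (elements appearing in both).
Enumerating the elements of A that also lie in B gives 4 element(s).
So mu_c(A cap B) = 4.

4


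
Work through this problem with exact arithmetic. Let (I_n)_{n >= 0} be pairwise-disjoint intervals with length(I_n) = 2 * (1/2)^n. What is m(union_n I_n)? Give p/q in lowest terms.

By countable additivity of the Lebesgue measure on pairwise disjoint measurable sets,
  m(union_{n >= 0} I_n) = sum_{n >= 0} m(I_n) = sum_{n >= 0} a * r^n,
  with a = 2 and r = 1/2.
Since 0 < r = 1/2 < 1, the geometric series converges:
  sum_{n >= 0} a * r^n = a / (1 - r).
  = 2 / (1 - 1/2)
  = 2 / (1/2)
  = 4.

4


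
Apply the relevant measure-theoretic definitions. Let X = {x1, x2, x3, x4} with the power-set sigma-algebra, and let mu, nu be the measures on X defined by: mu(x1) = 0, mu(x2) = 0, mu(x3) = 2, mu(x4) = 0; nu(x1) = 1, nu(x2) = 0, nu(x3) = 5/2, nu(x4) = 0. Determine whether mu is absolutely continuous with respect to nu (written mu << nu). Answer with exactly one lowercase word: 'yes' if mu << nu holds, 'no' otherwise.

mu << nu means: every nu-null measurable set is also mu-null; equivalently, for every atom x, if nu({x}) = 0 then mu({x}) = 0.
Checking each atom:
  x1: nu = 1 > 0 -> no constraint.
  x2: nu = 0, mu = 0 -> consistent with mu << nu.
  x3: nu = 5/2 > 0 -> no constraint.
  x4: nu = 0, mu = 0 -> consistent with mu << nu.
No atom violates the condition. Therefore mu << nu.

yes


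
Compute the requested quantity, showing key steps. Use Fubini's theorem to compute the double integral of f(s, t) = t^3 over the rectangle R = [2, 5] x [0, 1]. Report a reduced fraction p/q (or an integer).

f(s, t) is a tensor product of a function of s and a function of t, and both factors are bounded continuous (hence Lebesgue integrable) on the rectangle, so Fubini's theorem applies:
  integral_R f d(m x m) = (integral_a1^b1 1 ds) * (integral_a2^b2 t^3 dt).
Inner integral in s: integral_{2}^{5} 1 ds = (5^1 - 2^1)/1
  = 3.
Inner integral in t: integral_{0}^{1} t^3 dt = (1^4 - 0^4)/4
  = 1/4.
Product: (3) * (1/4) = 3/4.

3/4


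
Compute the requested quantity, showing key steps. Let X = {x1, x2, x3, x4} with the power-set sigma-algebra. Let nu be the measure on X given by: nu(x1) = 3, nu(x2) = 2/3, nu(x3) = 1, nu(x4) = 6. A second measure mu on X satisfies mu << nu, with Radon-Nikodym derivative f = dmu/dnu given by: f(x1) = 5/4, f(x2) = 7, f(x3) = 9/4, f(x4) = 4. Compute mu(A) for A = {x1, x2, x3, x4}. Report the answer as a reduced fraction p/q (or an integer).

By the defining property of the Radon-Nikodym derivative, for every measurable set A,
  mu(A) = integral_A f dnu.
Since nu is a discrete measure concentrated on the atoms of X, the integral over A reduces to the sum
  mu(A) = sum_{x in A} f(x) * nu({x}).
Computing each term:
  x1: f(x1) * nu(x1) = 5/4 * 3 = 15/4.
  x2: f(x2) * nu(x2) = 7 * 2/3 = 14/3.
  x3: f(x3) * nu(x3) = 9/4 * 1 = 9/4.
  x4: f(x4) * nu(x4) = 4 * 6 = 24.
Summing: mu(A) = 15/4 + 14/3 + 9/4 + 24 = 104/3.

104/3


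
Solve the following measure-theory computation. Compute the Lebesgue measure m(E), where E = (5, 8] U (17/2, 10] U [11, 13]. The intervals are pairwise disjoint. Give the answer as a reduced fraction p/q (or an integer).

For pairwise disjoint intervals, m(union_i I_i) = sum_i m(I_i),
and m is invariant under swapping open/closed endpoints (single points have measure 0).
So m(E) = sum_i (b_i - a_i).
  I_1 has length 8 - 5 = 3.
  I_2 has length 10 - 17/2 = 3/2.
  I_3 has length 13 - 11 = 2.
Summing:
  m(E) = 3 + 3/2 + 2 = 13/2.

13/2


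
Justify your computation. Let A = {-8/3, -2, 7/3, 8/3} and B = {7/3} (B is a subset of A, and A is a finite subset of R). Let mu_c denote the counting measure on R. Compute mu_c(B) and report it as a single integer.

Counting measure assigns mu_c(E) = |E| (number of elements) when E is finite.
B has 1 element(s), so mu_c(B) = 1.

1


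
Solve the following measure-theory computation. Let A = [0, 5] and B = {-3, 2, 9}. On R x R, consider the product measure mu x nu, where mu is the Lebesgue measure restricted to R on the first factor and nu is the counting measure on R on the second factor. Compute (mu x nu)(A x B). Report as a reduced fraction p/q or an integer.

For a measurable rectangle A x B, the product measure satisfies
  (mu x nu)(A x B) = mu(A) * nu(B).
  mu(A) = 5.
  nu(B) = 3.
  (mu x nu)(A x B) = 5 * 3 = 15.

15


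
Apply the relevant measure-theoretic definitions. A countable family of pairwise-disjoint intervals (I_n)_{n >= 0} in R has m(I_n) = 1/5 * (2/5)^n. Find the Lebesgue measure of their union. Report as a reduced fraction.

By countable additivity of the Lebesgue measure on pairwise disjoint measurable sets,
  m(union_{n >= 0} I_n) = sum_{n >= 0} m(I_n) = sum_{n >= 0} a * r^n,
  with a = 1/5 and r = 2/5.
Since 0 < r = 2/5 < 1, the geometric series converges:
  sum_{n >= 0} a * r^n = a / (1 - r).
  = 1/5 / (1 - 2/5)
  = 1/5 / (3/5)
  = 1/3.

1/3


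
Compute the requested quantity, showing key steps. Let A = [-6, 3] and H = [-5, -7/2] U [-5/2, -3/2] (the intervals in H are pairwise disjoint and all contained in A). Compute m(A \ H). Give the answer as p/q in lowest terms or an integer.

The ambient interval has length m(A) = 3 - (-6) = 9.
Since the holes are disjoint and sit inside A, by finite additivity
  m(H) = sum_i (b_i - a_i), and m(A \ H) = m(A) - m(H).
Computing the hole measures:
  m(H_1) = -7/2 - (-5) = 3/2.
  m(H_2) = -3/2 - (-5/2) = 1.
Summed: m(H) = 3/2 + 1 = 5/2.
So m(A \ H) = 9 - 5/2 = 13/2.

13/2


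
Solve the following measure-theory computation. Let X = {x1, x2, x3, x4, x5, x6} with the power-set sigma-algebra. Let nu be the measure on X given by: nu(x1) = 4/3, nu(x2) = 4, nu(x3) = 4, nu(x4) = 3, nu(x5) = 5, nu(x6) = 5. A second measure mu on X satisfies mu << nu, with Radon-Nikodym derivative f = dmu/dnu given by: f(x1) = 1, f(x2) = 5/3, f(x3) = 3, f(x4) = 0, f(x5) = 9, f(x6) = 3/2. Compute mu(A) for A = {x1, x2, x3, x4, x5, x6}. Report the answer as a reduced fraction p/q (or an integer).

By the defining property of the Radon-Nikodym derivative, for every measurable set A,
  mu(A) = integral_A f dnu.
Since nu is a discrete measure concentrated on the atoms of X, the integral over A reduces to the sum
  mu(A) = sum_{x in A} f(x) * nu({x}).
Computing each term:
  x1: f(x1) * nu(x1) = 1 * 4/3 = 4/3.
  x2: f(x2) * nu(x2) = 5/3 * 4 = 20/3.
  x3: f(x3) * nu(x3) = 3 * 4 = 12.
  x4: f(x4) * nu(x4) = 0 * 3 = 0.
  x5: f(x5) * nu(x5) = 9 * 5 = 45.
  x6: f(x6) * nu(x6) = 3/2 * 5 = 15/2.
Summing: mu(A) = 4/3 + 20/3 + 12 + 0 + 45 + 15/2 = 145/2.

145/2


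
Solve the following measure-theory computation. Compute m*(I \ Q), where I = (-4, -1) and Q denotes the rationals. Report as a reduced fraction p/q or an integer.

The interval I = (-4, -1) has m(I) = -1 - (-4) = 3 (endpoints are measure-zero, so open/closed/half-open agree). Write I = (I cap Q) u (I \ Q). The rationals in I are countable, so m*(I cap Q) = 0 (cover each rational by intervals whose total length is arbitrarily small). By countable subadditivity m*(I) <= m*(I cap Q) + m*(I \ Q), hence m*(I \ Q) >= m(I) = 3. The reverse inequality m*(I \ Q) <= m*(I) = 3 is trivial since (I \ Q) is a subset of I. Therefore m*(I \ Q) = 3.

3


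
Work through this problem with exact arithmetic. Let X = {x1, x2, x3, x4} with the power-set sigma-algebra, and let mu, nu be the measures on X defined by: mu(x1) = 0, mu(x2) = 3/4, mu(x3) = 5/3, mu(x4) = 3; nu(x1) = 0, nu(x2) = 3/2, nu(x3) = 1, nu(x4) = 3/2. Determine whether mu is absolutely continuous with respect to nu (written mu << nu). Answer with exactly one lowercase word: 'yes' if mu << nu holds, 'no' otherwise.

mu << nu means: every nu-null measurable set is also mu-null; equivalently, for every atom x, if nu({x}) = 0 then mu({x}) = 0.
Checking each atom:
  x1: nu = 0, mu = 0 -> consistent with mu << nu.
  x2: nu = 3/2 > 0 -> no constraint.
  x3: nu = 1 > 0 -> no constraint.
  x4: nu = 3/2 > 0 -> no constraint.
No atom violates the condition. Therefore mu << nu.

yes


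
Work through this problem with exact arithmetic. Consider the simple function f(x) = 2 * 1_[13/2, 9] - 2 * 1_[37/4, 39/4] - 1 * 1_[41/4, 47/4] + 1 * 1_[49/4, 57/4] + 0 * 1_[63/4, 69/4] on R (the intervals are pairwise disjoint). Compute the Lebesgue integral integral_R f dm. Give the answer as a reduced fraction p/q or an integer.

For a simple function f = sum_i c_i * 1_{A_i} with disjoint A_i,
  integral f dm = sum_i c_i * m(A_i).
Lengths of the A_i:
  m(A_1) = 9 - 13/2 = 5/2.
  m(A_2) = 39/4 - 37/4 = 1/2.
  m(A_3) = 47/4 - 41/4 = 3/2.
  m(A_4) = 57/4 - 49/4 = 2.
  m(A_5) = 69/4 - 63/4 = 3/2.
Contributions c_i * m(A_i):
  (2) * (5/2) = 5.
  (-2) * (1/2) = -1.
  (-1) * (3/2) = -3/2.
  (1) * (2) = 2.
  (0) * (3/2) = 0.
Total: 5 - 1 - 3/2 + 2 + 0 = 9/2.

9/2


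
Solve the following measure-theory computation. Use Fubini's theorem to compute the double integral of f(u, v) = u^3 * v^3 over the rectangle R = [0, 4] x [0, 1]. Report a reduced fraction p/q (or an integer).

f(u, v) is a tensor product of a function of u and a function of v, and both factors are bounded continuous (hence Lebesgue integrable) on the rectangle, so Fubini's theorem applies:
  integral_R f d(m x m) = (integral_a1^b1 u^3 du) * (integral_a2^b2 v^3 dv).
Inner integral in u: integral_{0}^{4} u^3 du = (4^4 - 0^4)/4
  = 64.
Inner integral in v: integral_{0}^{1} v^3 dv = (1^4 - 0^4)/4
  = 1/4.
Product: (64) * (1/4) = 16.

16


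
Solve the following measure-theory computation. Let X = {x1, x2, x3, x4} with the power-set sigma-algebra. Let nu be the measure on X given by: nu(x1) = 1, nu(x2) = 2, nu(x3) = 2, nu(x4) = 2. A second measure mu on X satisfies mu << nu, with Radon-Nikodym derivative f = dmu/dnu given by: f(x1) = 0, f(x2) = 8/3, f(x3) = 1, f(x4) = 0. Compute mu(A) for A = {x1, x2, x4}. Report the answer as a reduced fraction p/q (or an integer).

By the defining property of the Radon-Nikodym derivative, for every measurable set A,
  mu(A) = integral_A f dnu.
Since nu is a discrete measure concentrated on the atoms of X, the integral over A reduces to the sum
  mu(A) = sum_{x in A} f(x) * nu({x}).
Computing each term:
  x1: f(x1) * nu(x1) = 0 * 1 = 0.
  x2: f(x2) * nu(x2) = 8/3 * 2 = 16/3.
  x4: f(x4) * nu(x4) = 0 * 2 = 0.
Summing: mu(A) = 0 + 16/3 + 0 = 16/3.

16/3


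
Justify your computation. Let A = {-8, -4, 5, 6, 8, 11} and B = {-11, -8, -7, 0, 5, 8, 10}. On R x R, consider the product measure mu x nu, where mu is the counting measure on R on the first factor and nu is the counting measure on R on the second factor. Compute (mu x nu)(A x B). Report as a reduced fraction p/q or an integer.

For a measurable rectangle A x B, the product measure satisfies
  (mu x nu)(A x B) = mu(A) * nu(B).
  mu(A) = 6.
  nu(B) = 7.
  (mu x nu)(A x B) = 6 * 7 = 42.

42


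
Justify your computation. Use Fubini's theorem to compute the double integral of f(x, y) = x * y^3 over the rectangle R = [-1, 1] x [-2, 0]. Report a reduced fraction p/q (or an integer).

f(x, y) is a tensor product of a function of x and a function of y, and both factors are bounded continuous (hence Lebesgue integrable) on the rectangle, so Fubini's theorem applies:
  integral_R f d(m x m) = (integral_a1^b1 x dx) * (integral_a2^b2 y^3 dy).
Inner integral in x: integral_{-1}^{1} x dx = (1^2 - (-1)^2)/2
  = 0.
Inner integral in y: integral_{-2}^{0} y^3 dy = (0^4 - (-2)^4)/4
  = -4.
Product: (0) * (-4) = 0.

0


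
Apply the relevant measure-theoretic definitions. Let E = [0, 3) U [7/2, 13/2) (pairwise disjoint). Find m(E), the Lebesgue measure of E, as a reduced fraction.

For pairwise disjoint intervals, m(union_i I_i) = sum_i m(I_i),
and m is invariant under swapping open/closed endpoints (single points have measure 0).
So m(E) = sum_i (b_i - a_i).
  I_1 has length 3 - 0 = 3.
  I_2 has length 13/2 - 7/2 = 3.
Summing:
  m(E) = 3 + 3 = 6.

6


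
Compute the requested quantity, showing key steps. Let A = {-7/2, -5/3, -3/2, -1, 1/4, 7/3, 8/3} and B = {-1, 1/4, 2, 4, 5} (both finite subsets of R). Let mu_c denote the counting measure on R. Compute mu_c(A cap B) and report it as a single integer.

Counting measure on a finite set equals cardinality. mu_c(A cap B) = |A cap B| (elements appearing in both).
Enumerating the elements of A that also lie in B gives 2 element(s).
So mu_c(A cap B) = 2.

2


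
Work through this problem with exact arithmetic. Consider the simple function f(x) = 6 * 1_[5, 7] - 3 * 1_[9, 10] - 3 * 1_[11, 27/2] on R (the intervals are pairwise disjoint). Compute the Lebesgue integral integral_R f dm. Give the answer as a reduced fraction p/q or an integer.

For a simple function f = sum_i c_i * 1_{A_i} with disjoint A_i,
  integral f dm = sum_i c_i * m(A_i).
Lengths of the A_i:
  m(A_1) = 7 - 5 = 2.
  m(A_2) = 10 - 9 = 1.
  m(A_3) = 27/2 - 11 = 5/2.
Contributions c_i * m(A_i):
  (6) * (2) = 12.
  (-3) * (1) = -3.
  (-3) * (5/2) = -15/2.
Total: 12 - 3 - 15/2 = 3/2.

3/2


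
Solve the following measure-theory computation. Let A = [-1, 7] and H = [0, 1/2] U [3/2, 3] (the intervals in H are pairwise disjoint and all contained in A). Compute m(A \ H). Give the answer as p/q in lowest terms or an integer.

The ambient interval has length m(A) = 7 - (-1) = 8.
Since the holes are disjoint and sit inside A, by finite additivity
  m(H) = sum_i (b_i - a_i), and m(A \ H) = m(A) - m(H).
Computing the hole measures:
  m(H_1) = 1/2 - 0 = 1/2.
  m(H_2) = 3 - 3/2 = 3/2.
Summed: m(H) = 1/2 + 3/2 = 2.
So m(A \ H) = 8 - 2 = 6.

6


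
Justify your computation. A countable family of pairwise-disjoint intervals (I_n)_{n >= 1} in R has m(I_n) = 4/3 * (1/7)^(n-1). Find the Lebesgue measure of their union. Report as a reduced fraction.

By countable additivity of the Lebesgue measure on pairwise disjoint measurable sets,
  m(union_{n >= 1} I_n) = sum_{n >= 1} m(I_n) = sum_{n >= 1} a * r^(n-1),
  with a = 4/3 and r = 1/7.
Since 0 < r = 1/7 < 1, the geometric series converges:
  sum_{n >= 1} a * r^(n-1) = a / (1 - r).
  = 4/3 / (1 - 1/7)
  = 4/3 / (6/7)
  = 14/9.

14/9


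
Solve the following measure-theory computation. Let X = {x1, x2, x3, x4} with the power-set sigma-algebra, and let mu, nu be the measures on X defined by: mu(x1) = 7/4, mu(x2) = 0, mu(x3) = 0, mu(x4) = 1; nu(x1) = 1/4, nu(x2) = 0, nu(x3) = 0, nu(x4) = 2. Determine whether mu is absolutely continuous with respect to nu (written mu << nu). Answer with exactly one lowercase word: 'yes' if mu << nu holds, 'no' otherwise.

mu << nu means: every nu-null measurable set is also mu-null; equivalently, for every atom x, if nu({x}) = 0 then mu({x}) = 0.
Checking each atom:
  x1: nu = 1/4 > 0 -> no constraint.
  x2: nu = 0, mu = 0 -> consistent with mu << nu.
  x3: nu = 0, mu = 0 -> consistent with mu << nu.
  x4: nu = 2 > 0 -> no constraint.
No atom violates the condition. Therefore mu << nu.

yes


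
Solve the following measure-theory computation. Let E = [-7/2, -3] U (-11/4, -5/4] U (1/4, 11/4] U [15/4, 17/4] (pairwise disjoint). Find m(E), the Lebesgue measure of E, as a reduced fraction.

For pairwise disjoint intervals, m(union_i I_i) = sum_i m(I_i),
and m is invariant under swapping open/closed endpoints (single points have measure 0).
So m(E) = sum_i (b_i - a_i).
  I_1 has length -3 - (-7/2) = 1/2.
  I_2 has length -5/4 - (-11/4) = 3/2.
  I_3 has length 11/4 - 1/4 = 5/2.
  I_4 has length 17/4 - 15/4 = 1/2.
Summing:
  m(E) = 1/2 + 3/2 + 5/2 + 1/2 = 5.

5


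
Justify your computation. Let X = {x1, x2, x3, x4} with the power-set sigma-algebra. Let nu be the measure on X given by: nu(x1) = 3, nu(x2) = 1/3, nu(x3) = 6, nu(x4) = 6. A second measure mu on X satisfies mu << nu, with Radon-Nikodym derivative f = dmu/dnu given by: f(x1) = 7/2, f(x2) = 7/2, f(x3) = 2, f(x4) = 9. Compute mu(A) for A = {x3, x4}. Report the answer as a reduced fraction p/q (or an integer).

By the defining property of the Radon-Nikodym derivative, for every measurable set A,
  mu(A) = integral_A f dnu.
Since nu is a discrete measure concentrated on the atoms of X, the integral over A reduces to the sum
  mu(A) = sum_{x in A} f(x) * nu({x}).
Computing each term:
  x3: f(x3) * nu(x3) = 2 * 6 = 12.
  x4: f(x4) * nu(x4) = 9 * 6 = 54.
Summing: mu(A) = 12 + 54 = 66.

66


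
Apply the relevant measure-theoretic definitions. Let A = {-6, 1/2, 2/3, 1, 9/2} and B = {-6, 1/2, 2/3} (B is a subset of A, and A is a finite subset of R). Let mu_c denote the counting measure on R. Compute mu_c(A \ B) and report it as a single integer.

Counting measure assigns mu_c(E) = |E| (number of elements) when E is finite. For B subset A, A \ B is the set of elements of A not in B, so |A \ B| = |A| - |B|.
|A| = 5, |B| = 3, so mu_c(A \ B) = 5 - 3 = 2.

2


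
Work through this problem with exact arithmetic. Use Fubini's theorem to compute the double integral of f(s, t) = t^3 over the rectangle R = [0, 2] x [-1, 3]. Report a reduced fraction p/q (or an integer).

f(s, t) is a tensor product of a function of s and a function of t, and both factors are bounded continuous (hence Lebesgue integrable) on the rectangle, so Fubini's theorem applies:
  integral_R f d(m x m) = (integral_a1^b1 1 ds) * (integral_a2^b2 t^3 dt).
Inner integral in s: integral_{0}^{2} 1 ds = (2^1 - 0^1)/1
  = 2.
Inner integral in t: integral_{-1}^{3} t^3 dt = (3^4 - (-1)^4)/4
  = 20.
Product: (2) * (20) = 40.

40


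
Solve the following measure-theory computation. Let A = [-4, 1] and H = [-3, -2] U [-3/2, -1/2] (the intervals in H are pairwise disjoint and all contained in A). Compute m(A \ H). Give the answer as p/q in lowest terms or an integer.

The ambient interval has length m(A) = 1 - (-4) = 5.
Since the holes are disjoint and sit inside A, by finite additivity
  m(H) = sum_i (b_i - a_i), and m(A \ H) = m(A) - m(H).
Computing the hole measures:
  m(H_1) = -2 - (-3) = 1.
  m(H_2) = -1/2 - (-3/2) = 1.
Summed: m(H) = 1 + 1 = 2.
So m(A \ H) = 5 - 2 = 3.

3


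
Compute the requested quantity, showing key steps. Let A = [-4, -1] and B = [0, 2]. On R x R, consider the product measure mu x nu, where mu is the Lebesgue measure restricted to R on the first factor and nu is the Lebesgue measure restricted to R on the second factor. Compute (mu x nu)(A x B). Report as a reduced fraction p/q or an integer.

For a measurable rectangle A x B, the product measure satisfies
  (mu x nu)(A x B) = mu(A) * nu(B).
  mu(A) = 3.
  nu(B) = 2.
  (mu x nu)(A x B) = 3 * 2 = 6.

6


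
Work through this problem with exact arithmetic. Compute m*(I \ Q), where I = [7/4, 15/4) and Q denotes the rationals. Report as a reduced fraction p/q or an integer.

The interval I = [7/4, 15/4) has m(I) = 15/4 - 7/4 = 2 (endpoints are measure-zero, so open/closed/half-open agree). Write I = (I cap Q) u (I \ Q). The rationals in I are countable, so m*(I cap Q) = 0 (cover each rational by intervals whose total length is arbitrarily small). By countable subadditivity m*(I) <= m*(I cap Q) + m*(I \ Q), hence m*(I \ Q) >= m(I) = 2. The reverse inequality m*(I \ Q) <= m*(I) = 2 is trivial since (I \ Q) is a subset of I. Therefore m*(I \ Q) = 2.

2
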